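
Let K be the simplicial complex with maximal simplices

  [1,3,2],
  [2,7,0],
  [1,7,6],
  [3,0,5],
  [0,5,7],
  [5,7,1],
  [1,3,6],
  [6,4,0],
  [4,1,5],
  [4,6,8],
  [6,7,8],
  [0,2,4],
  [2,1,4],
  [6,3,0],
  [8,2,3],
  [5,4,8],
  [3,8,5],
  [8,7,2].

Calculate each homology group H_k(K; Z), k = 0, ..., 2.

We work with the vertex ordering 0 < 1 < 2 < 3 < 4 < 5 < 6 < 7 < 8. The simplices of K, each written with vertices in increasing order, are:

  0-simplices (9): [0], [1], [2], [3], [4], [5], [6], [7], [8]
  1-simplices (27): (27 of them)
  2-simplices (18): [0,2,4], [0,2,7], [0,3,5], [0,3,6], [0,4,6], [0,5,7], [1,2,3], [1,2,4], [1,3,6], [1,4,5], [1,5,7], [1,6,7], [2,3,8], [2,7,8], [3,5,8], [4,5,8], [4,6,8], [6,7,8]

giving chain groups C_0 ≅ Z^9, C_1 ≅ Z^27, C_2 ≅ Z^18.

Boundary ∂_1: C_1 → C_0 maps an edge to its endpoints' difference, ∂[p,q] = q − p. For instance
  ∂[5,7] = [7] − [5].
This gives a 9×27 integer matrix of rank 8; reducing to Smith normal form yields diagonal entries (1,1,1,1,1,1,1,1).

Boundary ∂_2: C_2 → C_1 acts by ∂[p,q,r] = [q,r] − [p,r] + [p,q]. For instance
  ∂[0,4,6] = [4,6] − [0,6] + [0,4],
  ∂[2,3,8] = [3,8] − [2,8] + [2,3].
The 27×18 boundary matrix has rank 17 and Smith normal form diag(1,1,1,1,1,1,1,1,1,1,1,1,1,1,1,1,1).

From H_k ≅ ker(∂_k) / im(∂_{k+1}) we obtain:

  H_0: rank C_0 − rank ∂_1 = 9 − 8 = 1, and the invariant factors of ∂_1 are all 1, so H_0 = Z.
  H_1: rank ker ∂_1 − rank ∂_2 = (27 − 8) − 17 = 2, and the invariant factors of ∂_2 are all 1, so H_1 = Z^2.
  H_2: rank ker ∂_2 − rank ∂_3 = (18 − 17) − 0 = 1, and there is no ∂_3, so H_2 = Z.

H_0 = Z,  H_1 = Z^2,  H_2 = Z.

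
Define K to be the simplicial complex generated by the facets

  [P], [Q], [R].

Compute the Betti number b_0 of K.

Fix the vertex order P < Q < R and write every simplex with vertices in increasing order. Then dim K = 0 and the simplices of K are:

  0-simplices (3): P, Q, R

Hence C_0 ≅ Z^3.

From H_k ≅ ker(∂_k) / im(∂_{k+1}) we obtain:

  H_0: rank C_0 − rank ∂_1 = 3 − 0 = 3, and there is no ∂_1, so H_0 = Z^3.

Hence the Betti numbers are b_0 = 3.

b_0 = 3.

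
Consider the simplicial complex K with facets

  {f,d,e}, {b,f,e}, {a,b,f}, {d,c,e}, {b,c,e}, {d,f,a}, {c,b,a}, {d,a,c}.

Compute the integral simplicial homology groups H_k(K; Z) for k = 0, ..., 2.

H_0 ≅ Z,  H_1 = 0,  H_2 ≅ Z.

K has 6 vertices, 12 edges, 8 triangles.
rank ∂_0 = 0, rank ∂_1 = 5 ⇒ b_0 = 6 − 0 − 5 = 1; all invariant factors of ∂_1 are 1 so no torsion. So H_0 = Z.
rank ∂_1 = 5, rank ∂_2 = 7 ⇒ b_1 = 12 − 5 − 7 = 0; all invariant factors of ∂_2 are 1 so no torsion. So H_1 = 0.
rank ∂_2 = 7, rank ∂_3 = 0 ⇒ b_2 = 8 − 7 − 0 = 1. So H_2 = Z.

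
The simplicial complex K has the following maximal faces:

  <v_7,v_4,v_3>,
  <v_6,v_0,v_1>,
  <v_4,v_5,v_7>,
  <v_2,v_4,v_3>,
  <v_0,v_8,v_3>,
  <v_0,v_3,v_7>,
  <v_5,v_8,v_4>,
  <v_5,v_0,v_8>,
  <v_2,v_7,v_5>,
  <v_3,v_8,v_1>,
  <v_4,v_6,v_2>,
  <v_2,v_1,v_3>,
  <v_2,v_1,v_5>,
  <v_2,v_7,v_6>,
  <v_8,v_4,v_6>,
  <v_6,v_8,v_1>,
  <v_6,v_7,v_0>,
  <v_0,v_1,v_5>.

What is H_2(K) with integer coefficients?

H_2 = 0.

Fix the vertex order v_0 < v_1 < v_2 < v_3 < v_4 < v_5 < v_6 < v_7 < v_8 and write every simplex with vertices in increasing order. Then dim K = 2 and the simplices of K are:

  0-simplices (9): [v_0], [v_1], [v_2], [v_3], [v_4], [v_5], [v_6], [v_7], [v_8]
  1-simplices (27): (27 of them)
  2-simplices (18): (18 of them)

giving chain groups C_0 ≅ Z^9, C_1 ≅ Z^27, C_2 ≅ Z^18.

Boundary ∂_1: C_1 → C_0 is given by ∂[p,q] = [q] − [p].
As a 9×27 matrix over Z this has rank 8, with invariant factors (1,1,1,1,1,1,1,1).

The boundary map ∂_2: C_2 → C_1 maps a triangle to the signed sum of its edges. For instance
  ∂[v_2,v_3,v_4] = [v_3,v_4] − [v_2,v_4] + [v_2,v_3],
  ∂[v_4,v_5,v_7] = [v_5,v_7] − [v_4,v_7] + [v_4,v_5].
This gives a 27×18 integer matrix of rank 18; reducing to Smith normal form yields diagonal entries (1,1,1,1,1,1,1,1,1,1,1,1,1,1,1,1,1,2).

Now H_k = ker ∂_k / im ∂_{k+1}, so:

  H_2: rank ker ∂_2 − rank ∂_3 = (18 − 18) − 0 = 0, and there is no ∂_3, so H_2 ≅ 0.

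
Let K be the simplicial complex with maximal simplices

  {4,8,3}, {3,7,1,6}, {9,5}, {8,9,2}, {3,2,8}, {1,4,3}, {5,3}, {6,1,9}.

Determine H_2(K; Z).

Take the total order 1 < 2 < 3 < 4 < 5 < 6 < 7 < 8 < 9 on the vertex set. Then K (dimension 3) consists of the simplices:

  0-simplices (9): [1], [2], [3], [4], [5], [6], [7], [8], [9]
  1-simplices (18): [1,3], [1,4], [1,6], [1,7], [1,9], [2,3], [2,8], [2,9], [3,4], [3,5], [3,6], [3,7], [3,8], [4,8], [5,9], [6,7], [6,9], [8,9]
  2-simplices (9): [1,3,4], [1,3,6], [1,3,7], [1,6,7], [1,6,9], [2,3,8], [2,8,9], [3,4,8], [3,6,7]
  3-simplices (1): [1,3,6,7]

so the chain groups are C_0 ≅ Z^9, C_1 ≅ Z^18, C_2 ≅ Z^9, C_3 ≅ Z^1.

Boundary ∂_1: C_1 → C_0 maps an edge to its endpoints' difference, ∂[p,q] = q − p.
The resulting 9×18 matrix has rank 8, and its Smith normal form has invariant factors (1,1,1,1,1,1,1,1).

Boundary ∂_2: C_2 → C_1 acts by ∂[p,q,r] = [q,r] − [p,r] + [p,q]. For instance
  ∂[2,3,8] = [3,8] − [2,8] + [2,3],
  ∂[1,3,4] = [3,4] − [1,4] + [1,3].
The resulting 18×9 matrix has rank 8, and its Smith normal form has invariant factors (1,1,1,1,1,1,1,1).

Boundary ∂_3: C_3 → C_2 sends each 3-simplex σ to the alternating sum Σ_i (−1)^i (σ with its i-th vertex removed). For instance
  ∂[1,3,6,7] = [3,6,7] − [1,6,7] + [1,3,7] − [1,3,6].
The resulting 9×1 matrix has rank 1, and its Smith normal form has invariant factors (1).

Now H_k = ker ∂_k / im ∂_{k+1}, so:

  H_2: rank ker ∂_2 − rank ∂_3 = (9 − 8) − 1 = 0, and the invariant factors of ∂_3 are all 1, so H_2 = 0.

H_2 ≅ 0.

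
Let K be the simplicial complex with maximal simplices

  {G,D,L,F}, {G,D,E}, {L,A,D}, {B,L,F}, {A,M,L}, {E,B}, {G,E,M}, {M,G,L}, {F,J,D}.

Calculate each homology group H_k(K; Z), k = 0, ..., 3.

We work with the vertex ordering A < B < D < E < F < G < J < L < M. The simplices of K, each written with vertices in increasing order, are:

  0-simplices (9): A, B, D, E, F, G, J, L, M
  1-simplices (19): AD, AL, AM, BE, BF, BL, DE, DF, DG, DJ, DL, EG, EM, FG, FJ, FL, GL, GM, LM
  2-simplices (11): ADL, ALM, BFL, DEG, DFG, DFJ, DFL, DGL, EGM, FGL, GLM
  3-simplices (1): DFGL

giving chain groups C_0 ≅ Z^9, C_1 ≅ Z^19, C_2 ≅ Z^11, C_3 ≅ Z^1.

∂_1: C_1 → C_0 sends each edge [p,q] (with p < q) to q − p. For instance
  ∂EM = M − E.
As a 9×19 matrix over Z this has rank 8, with invariant factors (1,1,1,1,1,1,1,1).

Boundary ∂_2: C_2 → C_1 maps a triangle to the signed sum of its edges. For instance
  ∂GLM = LM − GM + GL,
  ∂BFL = FL − BL + BF.
As a 19×11 matrix over Z this has rank 10, with invariant factors (1,1,1,1,1,1,1,1,1,1).

The boundary map ∂_3: C_3 → C_2 sends each 3-simplex σ to the alternating sum Σ_i (−1)^i (σ with its i-th vertex removed). For instance
  ∂DFGL = FGL − DGL + DFL − DFG.
The resulting 11×1 matrix has rank 1, and its Smith normal form has invariant factors (1).

From H_k ≅ ker(∂_k) / im(∂_{k+1}) we obtain:

  H_0: rank C_0 − rank ∂_1 = 9 − 8 = 1, and the invariant factors of ∂_1 are all 1, so H_0 ≅ Z.
  H_1: rank ker ∂_1 − rank ∂_2 = (19 − 8) − 10 = 1, and the invariant factors of ∂_2 are all 1, so H_1 ≅ Z.
  H_2: rank ker ∂_2 − rank ∂_3 = (11 − 10) − 1 = 0, and the invariant factors of ∂_3 are all 1, so H_2 ≅ 0.
  H_3: rank ker ∂_3 − rank ∂_4 = (1 − 1) − 0 = 0, and there is no ∂_4, so H_3 ≅ 0.

H_0 = Z,  H_1 = Z,  H_2 = 0,  H_3 = 0.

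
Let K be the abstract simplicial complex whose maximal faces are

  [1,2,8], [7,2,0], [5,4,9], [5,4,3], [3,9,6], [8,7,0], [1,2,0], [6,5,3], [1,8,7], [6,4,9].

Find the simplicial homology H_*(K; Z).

Take the total order 0 < 1 < 2 < 3 < 4 < 5 < 6 < 7 < 8 < 9 on the vertex set. Then K (dimension 2) consists of the simplices:

  0-simplices (10): [0], [1], [2], [3], [4], [5], [6], [7], [8], [9]
  1-simplices (20): [0,1], [0,2], [0,7], [0,8], [1,2], [1,7], [1,8], [2,7], [2,8], [3,4], [3,5], [3,6], [3,9], [4,5], [4,6], [4,9], [5,6], [5,9], [6,9], [7,8]
  2-simplices (10): [0,1,2], [0,2,7], [0,7,8], [1,2,8], [1,7,8], [3,4,5], [3,5,6], [3,6,9], [4,5,9], [4,6,9]

giving chain groups C_0 ≅ Z^10, C_1 ≅ Z^20, C_2 ≅ Z^10.

∂_1: C_1 → C_0 is given by ∂[p,q] = [q] − [p].
This gives a 10×20 integer matrix of rank 8; reducing to Smith normal form yields diagonal entries (1,1,1,1,1,1,1,1).

∂_2: C_2 → C_1 sends each 2-simplex [p,q,r] to [q,r] − [p,r] + [p,q]. For instance
  ∂[0,7,8] = [7,8] − [0,8] + [0,7],
  ∂[0,1,2] = [1,2] − [0,2] + [0,1].
The 20×10 boundary matrix has rank 10 and Smith normal form diag(1,1,1,1,1,1,1,1,1,1).

Now H_k = ker ∂_k / im ∂_{k+1}, so:

  H_0: rank C_0 − rank ∂_1 = 10 − 8 = 2, and the invariant factors of ∂_1 are all 1, so H_0 = Z^2.
  H_1: rank ker ∂_1 − rank ∂_2 = (20 − 8) − 10 = 2, and the invariant factors of ∂_2 are all 1, so H_1 = Z^2.
  H_2: rank ker ∂_2 − rank ∂_3 = (10 − 10) − 0 = 0, and there is no ∂_3, so H_2 = 0.

H_0 ≅ Z^2,  H_1 ≅ Z^2,  H_2 = 0.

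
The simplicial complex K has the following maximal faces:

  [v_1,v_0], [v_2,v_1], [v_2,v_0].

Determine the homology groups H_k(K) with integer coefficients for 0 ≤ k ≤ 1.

Order the vertices as v_0 < v_1 < v_2. Listing each simplex with vertices in this order, K has dimension 1 with simplices:

  0-simplices (3): [v_0], [v_1], [v_2]
  1-simplices (3): [v_0,v_1], [v_0,v_2], [v_1,v_2]

so the chain groups are C_0 ≅ Z^3, C_1 ≅ Z^3.

Boundary ∂_1: C_1 → C_0 sends each edge [p,q] (with p < q) to q − p.
This gives a 3×3 integer matrix of rank 2; reducing to Smith normal form yields diagonal entries (1,1).

From H_k ≅ ker(∂_k) / im(∂_{k+1}) we obtain:

  H_0: rank C_0 − rank ∂_1 = 3 − 2 = 1, and the invariant factors of ∂_1 are all 1, so H_0 = Z.
  H_1: rank ker ∂_1 − rank ∂_2 = (3 − 2) − 0 = 1, and there is no ∂_2, so H_1 = Z.

As a check, the Euler characteristic is 3 − 3 = 0, which agrees with 1 − 1 = 0.
(K is a triangulation of the circle S^1.)

H_0 = Z,  H_1 = Z.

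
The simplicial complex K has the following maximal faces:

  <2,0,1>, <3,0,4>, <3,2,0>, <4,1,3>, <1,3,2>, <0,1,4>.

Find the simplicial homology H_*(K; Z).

H_0 ≅ Z,  H_1 = 0,  H_2 ≅ Z.

K has 5 vertices, 9 edges, 6 triangles.
rank ∂_0 = 0, rank ∂_1 = 4 ⇒ b_0 = 5 − 0 − 4 = 1; all invariant factors of ∂_1 are 1 so no torsion. So H_0 ≅ Z.
rank ∂_1 = 4, rank ∂_2 = 5 ⇒ b_1 = 9 − 4 − 5 = 0; all invariant factors of ∂_2 are 1 so no torsion. So H_1 ≅ 0.
rank ∂_2 = 5, rank ∂_3 = 0 ⇒ b_2 = 6 − 5 − 0 = 1. So H_2 ≅ Z.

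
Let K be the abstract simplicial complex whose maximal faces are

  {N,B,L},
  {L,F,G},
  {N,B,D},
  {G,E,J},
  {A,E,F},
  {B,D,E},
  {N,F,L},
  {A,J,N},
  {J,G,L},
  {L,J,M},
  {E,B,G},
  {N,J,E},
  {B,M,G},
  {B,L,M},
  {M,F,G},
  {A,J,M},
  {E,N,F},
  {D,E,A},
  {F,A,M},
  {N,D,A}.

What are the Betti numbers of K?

Take the total order A < B < D < E < F < G < J < L < M < N on the vertex set. Then K (dimension 2) consists of the simplices:

  0-simplices (10): A, B, D, E, F, G, J, L, M, N
  1-simplices (30): AD, AE, AF, AJ, AM, AN, BD, BE, BG, BL, BM, BN, DE, DN, EF, EG, EJ, EN, FG, FL, FM, FN, GJ, GL, GM, JL, JM, JN, LM, LN
  2-simplices (20): ADE, ADN, AEF, AFM, AJM, AJN, BDE, BDN, BEG, BGM, BLM, BLN, EFN, EGJ, EJN, FGL, FGM, FLN, GJL, JLM

giving chain groups C_0 ≅ Z^10, C_1 ≅ Z^30, C_2 ≅ Z^20.

The boundary map ∂_1: C_1 → C_0 is given by ∂[p,q] = [q] − [p].
The 10×30 boundary matrix has rank 9 and Smith normal form diag(1,1,1,1,1,1,1,1,1).

Boundary ∂_2: C_2 → C_1 maps a triangle to the signed sum of its edges. For instance
  ∂EJN = JN − EN + EJ,
  ∂BLN = LN − BN + BL.
The 30×20 boundary matrix has rank 20 and Smith normal form diag(1,1,1,1,1,1,1,1,1,1,1,1,1,1,1,1,1,1,1,2).

From H_k ≅ ker(∂_k) / im(∂_{k+1}) we obtain:

  H_0: rank C_0 − rank ∂_1 = 10 − 9 = 1, and the invariant factors of ∂_1 are all 1, so H_0 ≅ Z.
  H_1: rank ker ∂_1 − rank ∂_2 = (30 − 9) − 20 = 1, and ∂_2 has invariant factor 2 > 1, so H_1 ≅ Z ⊕ Z/2Z.
  H_2: rank ker ∂_2 − rank ∂_3 = (20 − 20) − 0 = 0, and there is no ∂_3, so H_2 ≅ 0.

Hence the Betti numbers are b_0 = 1, b_1 = 1, b_2 = 0.

b_0 = 1, b_1 = 1, b_2 = 0.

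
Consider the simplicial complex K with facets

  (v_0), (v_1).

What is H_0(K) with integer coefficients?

Fix the vertex order v_0 < v_1 and write every simplex with vertices in increasing order. Then dim K = 0 and the simplices of K are:

  0-simplices (2): [v_0], [v_1]

so the chain groups are C_0 ≅ Z^2.

Now H_k = ker ∂_k / im ∂_{k+1}, so:

  H_0: rank C_0 − rank ∂_1 = 2 − 0 = 2, and there is no ∂_1, so H_0 = Z^2.

H_0 = Z^2.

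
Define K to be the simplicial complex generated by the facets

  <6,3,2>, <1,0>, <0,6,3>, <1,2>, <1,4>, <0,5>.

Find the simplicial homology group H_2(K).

K has 7 vertices, 9 edges, 2 triangles.
rank ∂_2 = 2, rank ∂_3 = 0 ⇒ b_2 = 2 − 2 − 0 = 0. So H_2 ≅ 0.

H_2 ≅ 0.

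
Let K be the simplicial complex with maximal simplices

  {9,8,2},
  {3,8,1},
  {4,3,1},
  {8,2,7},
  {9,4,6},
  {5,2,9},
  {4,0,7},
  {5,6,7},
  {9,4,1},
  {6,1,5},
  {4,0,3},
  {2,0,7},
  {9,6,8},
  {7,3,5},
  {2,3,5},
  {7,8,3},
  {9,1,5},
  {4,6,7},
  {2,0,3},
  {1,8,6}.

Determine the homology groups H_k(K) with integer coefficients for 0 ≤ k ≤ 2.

H_0 = Z,  H_1 = Z ⊕ Z/2Z,  H_2 = 0.

Order the vertices as 0 < 1 < 2 < 3 < 4 < 5 < 6 < 7 < 8 < 9. Listing each simplex with vertices in this order, K has dimension 2 with simplices:

  0-simplices (10): [0], [1], [2], [3], [4], [5], [6], [7], [8], [9]
  1-simplices (30): (30 of them)
  2-simplices (20): (20 of them)

Hence C_0 ≅ Z^10, C_1 ≅ Z^30, C_2 ≅ Z^20.

Boundary ∂_1: C_1 → C_0 maps an edge to its endpoints' difference, ∂[p,q] = q − p. For instance
  ∂[1,6] = [6] − [1].
The resulting 10×30 matrix has rank 9, and its Smith normal form has invariant factors (1,1,1,1,1,1,1,1,1).

∂_2: C_2 → C_1 maps a triangle to the signed sum of its edges. For instance
  ∂[3,7,8] = [7,8] − [3,8] + [3,7],
  ∂[2,7,8] = [7,8] − [2,8] + [2,7].
As a 30×20 matrix over Z this has rank 20, with invariant factors (1,1,1,1,1,1,1,1,1,1,1,1,1,1,1,1,1,1,1,2).

Computing H_k = (kernel of ∂_k) / (image of ∂_{k+1}):

  H_0: rank C_0 − rank ∂_1 = 10 − 9 = 1, and the invariant factors of ∂_1 are all 1, so H_0 = Z.
  H_1: rank ker ∂_1 − rank ∂_2 = (30 − 9) − 20 = 1, and ∂_2 has invariant factor 2 > 1, so H_1 = Z ⊕ Z/2Z.
  H_2: rank ker ∂_2 − rank ∂_3 = (20 − 20) − 0 = 0, and there is no ∂_3, so H_2 = 0.

(K is a triangulation of the Klein bottle.)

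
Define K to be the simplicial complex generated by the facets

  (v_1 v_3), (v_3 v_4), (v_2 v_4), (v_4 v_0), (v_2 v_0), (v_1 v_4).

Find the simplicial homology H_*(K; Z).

H_0 = Z,  H_1 = Z^2.

Order the vertices as v_0 < v_1 < v_2 < v_3 < v_4. Listing each simplex with vertices in this order, K has dimension 1 with simplices:

  0-simplices (5): [v_0], [v_1], [v_2], [v_3], [v_4]
  1-simplices (6): [v_0,v_2], [v_0,v_4], [v_1,v_3], [v_1,v_4], [v_2,v_4], [v_3,v_4]

Hence C_0 ≅ Z^5, C_1 ≅ Z^6.

Boundary ∂_1: C_1 → C_0 is given by ∂[p,q] = [q] − [p]. For instance
  ∂[v_0,v_2] = [v_2] − [v_0].
The 5×6 boundary matrix has rank 4 and Smith normal form diag(1,1,1,1).

Now H_k = ker ∂_k / im ∂_{k+1}, so:

  H_0: rank C_0 − rank ∂_1 = 5 − 4 = 1, and the invariant factors of ∂_1 are all 1, so H_0 = Z.
  H_1: rank ker ∂_1 − rank ∂_2 = (6 − 4) − 0 = 2, and there is no ∂_2, so H_1 = Z^2.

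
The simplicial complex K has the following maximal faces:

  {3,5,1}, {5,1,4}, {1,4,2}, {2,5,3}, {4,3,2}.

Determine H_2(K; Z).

We work with the vertex ordering 1 < 2 < 3 < 4 < 5. The simplices of K, each written with vertices in increasing order, are:

  0-simplices (5): [1], [2], [3], [4], [5]
  1-simplices (10): [1,2], [1,3], [1,4], [1,5], [2,3], [2,4], [2,5], [3,4], [3,5], [4,5]
  2-simplices (5): [1,2,4], [1,3,5], [1,4,5], [2,3,4], [2,3,5]

giving chain groups C_0 ≅ Z^5, C_1 ≅ Z^10, C_2 ≅ Z^5.

∂_1: C_1 → C_0 sends each edge [p,q] (with p < q) to q − p. For instance
  ∂[2,4] = [4] − [2].
The 5×10 boundary matrix has rank 4 and Smith normal form diag(1,1,1,1).

∂_2: C_2 → C_1 maps a triangle to the signed sum of its edges. For instance
  ∂[1,4,5] = [4,5] − [1,5] + [1,4],
  ∂[1,2,4] = [2,4] − [1,4] + [1,2].
The resulting 10×5 matrix has rank 5, and its Smith normal form has invariant factors (1,1,1,1,1).

Reading off H_k = ker ∂_k / im ∂_{k+1}:

  H_2: rank ker ∂_2 − rank ∂_3 = (5 − 5) − 0 = 0, and there is no ∂_3, so H_2 = 0.

(K is a triangulation of the Möbius band.)

H_2 ≅ 0.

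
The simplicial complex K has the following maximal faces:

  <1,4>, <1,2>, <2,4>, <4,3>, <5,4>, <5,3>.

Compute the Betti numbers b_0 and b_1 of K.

b_0 = 1, b_1 = 2.

K has 5 vertices, 6 edges.
rank ∂_0 = 0, rank ∂_1 = 4 ⇒ b_0 = 5 − 0 − 4 = 1; all invariant factors of ∂_1 are 1 so no torsion. So H_0 = Z.
rank ∂_1 = 4, rank ∂_2 = 0 ⇒ b_1 = 6 − 4 − 0 = 2. So H_1 = Z^2.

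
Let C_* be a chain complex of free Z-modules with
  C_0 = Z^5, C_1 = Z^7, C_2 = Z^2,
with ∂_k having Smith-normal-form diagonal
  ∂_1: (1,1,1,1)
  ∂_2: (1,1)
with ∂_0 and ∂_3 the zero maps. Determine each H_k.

H_0: b_0 = 5 − 0 − 4 = 1; torsion from ∂_1 factors > 1: none. So H_0 = Z.
H_1: b_1 = 7 − 4 − 2 = 1; torsion from ∂_2 factors > 1: none. So H_1 = Z.
H_2: b_2 = 2 − 2 − 0 = 0; torsion from ∂_3 factors > 1: none. So H_2 = 0.

H_0 = Z,  H_1 = Z,  H_2 = 0.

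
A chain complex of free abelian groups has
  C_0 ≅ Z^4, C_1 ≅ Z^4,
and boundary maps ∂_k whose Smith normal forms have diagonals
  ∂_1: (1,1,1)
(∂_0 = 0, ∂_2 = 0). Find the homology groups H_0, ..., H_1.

H_0: b_0 = 4 − 0 − 3 = 1; torsion from ∂_1 factors > 1: none. So H_0 = Z.
H_1: b_1 = 4 − 3 − 0 = 1; torsion from ∂_2 factors > 1: none. So H_1 = Z.

H_0 = Z,  H_1 = Z.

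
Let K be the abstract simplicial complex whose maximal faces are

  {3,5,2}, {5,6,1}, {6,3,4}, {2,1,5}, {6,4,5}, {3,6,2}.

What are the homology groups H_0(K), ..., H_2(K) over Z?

K has 6 vertices, 12 edges, 6 triangles.
rank ∂_0 = 0, rank ∂_1 = 5 ⇒ b_0 = 6 − 0 − 5 = 1; all invariant factors of ∂_1 are 1 so no torsion. So H_0 = Z.
rank ∂_1 = 5, rank ∂_2 = 6 ⇒ b_1 = 12 − 5 − 6 = 1; all invariant factors of ∂_2 are 1 so no torsion. So H_1 = Z.
rank ∂_2 = 6, rank ∂_3 = 0 ⇒ b_2 = 6 − 6 − 0 = 0. So H_2 = 0.

H_0 ≅ Z,  H_1 ≅ Z,  H_2 = 0.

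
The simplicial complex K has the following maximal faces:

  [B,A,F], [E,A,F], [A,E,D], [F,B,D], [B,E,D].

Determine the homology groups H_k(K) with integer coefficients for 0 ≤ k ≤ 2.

H_0 = Z,  H_1 = Z,  H_2 = 0.

K has 5 vertices, 10 edges, 5 triangles.
rank ∂_0 = 0, rank ∂_1 = 4 ⇒ b_0 = 5 − 0 − 4 = 1; all invariant factors of ∂_1 are 1 so no torsion. So H_0 ≅ Z.
rank ∂_1 = 4, rank ∂_2 = 5 ⇒ b_1 = 10 − 4 − 5 = 1; all invariant factors of ∂_2 are 1 so no torsion. So H_1 ≅ Z.
rank ∂_2 = 5, rank ∂_3 = 0 ⇒ b_2 = 5 − 5 − 0 = 0. So H_2 ≅ 0.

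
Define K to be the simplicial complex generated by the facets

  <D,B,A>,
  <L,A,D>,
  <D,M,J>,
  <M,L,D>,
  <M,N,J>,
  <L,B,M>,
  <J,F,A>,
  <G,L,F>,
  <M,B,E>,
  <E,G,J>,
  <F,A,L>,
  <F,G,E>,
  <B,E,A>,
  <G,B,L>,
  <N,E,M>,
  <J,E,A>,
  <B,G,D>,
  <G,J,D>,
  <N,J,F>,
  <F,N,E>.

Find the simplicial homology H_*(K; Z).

H_0 = Z,  H_1 = Z ⊕ Z/2Z,  H_2 = 0.

We work with the vertex ordering A < B < D < E < F < G < J < L < M < N. The simplices of K, each written with vertices in increasing order, are:

  0-simplices (10): A, B, D, E, F, G, J, L, M, N
  1-simplices (30): AB, AD, AE, AF, AJ, AL, BD, BE, BG, BL, BM, DG, DJ, DL, DM, EF, EG, EJ, EM, EN, FG, FJ, FL, FN, GJ, GL, JM, JN, LM, MN
  2-simplices (20): ABD, ABE, ADL, AEJ, AFJ, AFL, BDG, BEM, BGL, BLM, DGJ, DJM, DLM, EFG, EFN, EGJ, EMN, FGL, FJN, JMN

Hence C_0 ≅ Z^10, C_1 ≅ Z^30, C_2 ≅ Z^20.

The boundary map ∂_1: C_1 → C_0 sends each edge [p,q] (with p < q) to q − p. For instance
  ∂MN = N − M.
The 10×30 boundary matrix has rank 9 and Smith normal form diag(1,1,1,1,1,1,1,1,1).

∂_2: C_2 → C_1 sends each 2-simplex [p,q,r] to [q,r] − [p,r] + [p,q]. For instance
  ∂BDG = DG − BG + BD,
  ∂AFL = FL − AL + AF.
As a 30×20 matrix over Z this has rank 20, with invariant factors (1,1,1,1,1,1,1,1,1,1,1,1,1,1,1,1,1,1,1,2).

Computing H_k = (kernel of ∂_k) / (image of ∂_{k+1}):

  H_0: rank C_0 − rank ∂_1 = 10 − 9 = 1, and the invariant factors of ∂_1 are all 1, so H_0 = Z.
  H_1: rank ker ∂_1 − rank ∂_2 = (30 − 9) − 20 = 1, and ∂_2 has invariant factor 2 > 1, so H_1 = Z ⊕ Z/2Z.
  H_2: rank ker ∂_2 − rank ∂_3 = (20 − 20) − 0 = 0, and there is no ∂_3, so H_2 = 0.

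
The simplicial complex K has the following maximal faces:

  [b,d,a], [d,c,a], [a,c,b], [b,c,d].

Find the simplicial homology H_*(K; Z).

We work with the vertex ordering a < b < c < d. The simplices of K, each written with vertices in increasing order, are:

  0-simplices (4): a, b, c, d
  1-simplices (6): ab, ac, ad, bc, bd, cd
  2-simplices (4): abc, abd, acd, bcd

Hence C_0 ≅ Z^4, C_1 ≅ Z^6, C_2 ≅ Z^4.

The boundary map ∂_1: C_1 → C_0 is given by ∂[p,q] = [q] − [p]. For instance
  ∂bc = c − b.
As a 4×6 matrix over Z this has rank 3, with invariant factors (1,1,1).

Boundary ∂_2: C_2 → C_1 sends each 2-simplex [p,q,r] to [q,r] − [p,r] + [p,q]. For instance
  ∂bcd = cd − bd + bc,
  ∂acd = cd − ad + ac.
The resulting 6×4 matrix has rank 3, and its Smith normal form has invariant factors (1,1,1).

Now H_k = ker ∂_k / im ∂_{k+1}, so:

  H_0: rank C_0 − rank ∂_1 = 4 − 3 = 1, and the invariant factors of ∂_1 are all 1, so H_0 = Z.
  H_1: rank ker ∂_1 − rank ∂_2 = (6 − 3) − 3 = 0, and the invariant factors of ∂_2 are all 1, so H_1 = 0.
  H_2: rank ker ∂_2 − rank ∂_3 = (4 − 3) − 0 = 1, and there is no ∂_3, so H_2 = Z.

(K is a triangulation of the 2-sphere S^2.)

H_0 = Z,  H_1 = 0,  H_2 = Z.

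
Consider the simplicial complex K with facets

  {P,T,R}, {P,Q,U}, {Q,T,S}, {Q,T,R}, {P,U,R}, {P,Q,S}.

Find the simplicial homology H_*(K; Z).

H_0 ≅ Z,  H_1 ≅ Z,  H_2 = 0.

Take the total order P < Q < R < S < T < U on the vertex set. Then K (dimension 2) consists of the simplices:

  0-simplices (6): P, Q, R, S, T, U
  1-simplices (12): PQ, PR, PS, PT, PU, QR, QS, QT, QU, RT, RU, ST
  2-simplices (6): PQS, PQU, PRT, PRU, QRT, QST

so the chain groups are C_0 ≅ Z^6, C_1 ≅ Z^12, C_2 ≅ Z^6.

Boundary ∂_1: C_1 → C_0 sends each edge [p,q] (with p < q) to q − p. For instance
  ∂QU = U − Q.
This gives a 6×12 integer matrix of rank 5; reducing to Smith normal form yields diagonal entries (1,1,1,1,1).

∂_2: C_2 → C_1 maps a triangle to the signed sum of its edges. For instance
  ∂PQU = QU − PU + PQ,
  ∂QST = ST − QT + QS.
The 12×6 boundary matrix has rank 6 and Smith normal form diag(1,1,1,1,1,1).

Reading off H_k = ker ∂_k / im ∂_{k+1}:

  H_0: rank C_0 − rank ∂_1 = 6 − 5 = 1, and the invariant factors of ∂_1 are all 1, so H_0 ≅ Z.
  H_1: rank ker ∂_1 − rank ∂_2 = (12 − 5) − 6 = 1, and the invariant factors of ∂_2 are all 1, so H_1 ≅ Z.
  H_2: rank ker ∂_2 − rank ∂_3 = (6 − 6) − 0 = 0, and there is no ∂_3, so H_2 ≅ 0.

As a check, the Euler characteristic is 6 − 12 + 6 = 0, which agrees with 1 − 1 + 0 = 0.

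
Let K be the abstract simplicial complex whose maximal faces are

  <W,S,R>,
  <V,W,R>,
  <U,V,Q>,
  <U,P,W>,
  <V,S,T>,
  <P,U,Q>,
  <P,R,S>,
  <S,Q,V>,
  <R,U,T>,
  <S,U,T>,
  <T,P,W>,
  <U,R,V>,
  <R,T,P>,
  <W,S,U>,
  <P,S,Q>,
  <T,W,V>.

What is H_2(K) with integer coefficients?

Fix the vertex order P < Q < R < S < T < U < V < W and write every simplex with vertices in increasing order. Then dim K = 2 and the simplices of K are:

  0-simplices (8): P, Q, R, S, T, U, V, W
  1-simplices (24): PQ, PR, PS, PT, PU, PW, QS, QU, QV, RS, RT, RU, RV, RW, ST, SU, SV, SW, TU, TV, TW, UV, UW, VW
  2-simplices (16): PQS, PQU, PRS, PRT, PTW, PUW, QSV, QUV, RSW, RTU, RUV, RVW, STU, STV, SUW, TVW

giving chain groups C_0 ≅ Z^8, C_1 ≅ Z^24, C_2 ≅ Z^16.

The boundary map ∂_1: C_1 → C_0 is given by ∂[p,q] = [q] − [p]. For instance
  ∂RT = T − R.
The 8×24 boundary matrix has rank 7 and Smith normal form diag(1,1,1,1,1,1,1).

Boundary ∂_2: C_2 → C_1 maps a triangle to the signed sum of its edges. For instance
  ∂SUW = UW − SW + SU,
  ∂RUV = UV − RV + RU.
As a 24×16 matrix over Z this has rank 15, with invariant factors (1,1,1,1,1,1,1,1,1,1,1,1,1,1,1).

Now H_k = ker ∂_k / im ∂_{k+1}, so:

  H_2: rank ker ∂_2 − rank ∂_3 = (16 − 15) − 0 = 1, and there is no ∂_3, so H_2 = Z.

(K is a triangulation of the torus T^2.)

H_2 ≅ Z.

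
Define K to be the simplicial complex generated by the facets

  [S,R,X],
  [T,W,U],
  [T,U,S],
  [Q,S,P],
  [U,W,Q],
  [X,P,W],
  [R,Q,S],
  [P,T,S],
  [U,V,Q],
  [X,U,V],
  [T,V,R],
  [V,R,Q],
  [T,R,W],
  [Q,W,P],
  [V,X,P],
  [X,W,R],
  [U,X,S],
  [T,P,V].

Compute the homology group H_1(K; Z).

H_1 ≅ Z^2.

Fix the vertex order P < Q < R < S < T < U < V < W < X and write every simplex with vertices in increasing order. Then dim K = 2 and the simplices of K are:

  0-simplices (9): P, Q, R, S, T, U, V, W, X
  1-simplices (27): PQ, PS, PT, PV, PW, PX, QR, QS, QU, QV, QW, RS, RT, RV, RW, RX, ST, SU, SX, TU, TV, TW, UV, UW, UX, VX, WX
  2-simplices (18): PQS, PQW, PST, PTV, PVX, PWX, QRS, QRV, QUV, QUW, RSX, RTV, RTW, RWX, STU, SUX, TUW, UVX

giving chain groups C_0 ≅ Z^9, C_1 ≅ Z^27, C_2 ≅ Z^18.

The boundary map ∂_1: C_1 → C_0 sends each edge [p,q] (with p < q) to q − p. For instance
  ∂QW = W − Q.
This gives a 9×27 integer matrix of rank 8; reducing to Smith normal form yields diagonal entries (1,1,1,1,1,1,1,1).

The boundary map ∂_2: C_2 → C_1 acts by ∂[p,q,r] = [q,r] − [p,r] + [p,q]. For instance
  ∂RTV = TV − RV + RT,
  ∂QUV = UV − QV + QU.
The resulting 27×18 matrix has rank 17, and its Smith normal form has invariant factors (1,1,1,1,1,1,1,1,1,1,1,1,1,1,1,1,1).

From H_k ≅ ker(∂_k) / im(∂_{k+1}) we obtain:

  H_1: rank ker ∂_1 − rank ∂_2 = (27 − 8) − 17 = 2, and the invariant factors of ∂_2 are all 1, so H_1 = Z^2.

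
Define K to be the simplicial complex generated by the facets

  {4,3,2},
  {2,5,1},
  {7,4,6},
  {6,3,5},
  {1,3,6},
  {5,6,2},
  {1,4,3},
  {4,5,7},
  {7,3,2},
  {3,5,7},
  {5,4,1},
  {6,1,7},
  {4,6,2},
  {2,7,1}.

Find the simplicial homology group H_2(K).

Take the total order 1 < 2 < 3 < 4 < 5 < 6 < 7 on the vertex set. Then K (dimension 2) consists of the simplices:

  0-simplices (7): [1], [2], [3], [4], [5], [6], [7]
  1-simplices (21): [1,2], [1,3], [1,4], [1,5], [1,6], [1,7], [2,3], [2,4], [2,5], [2,6], [2,7], [3,4], [3,5], [3,6], [3,7], [4,5], [4,6], [4,7], [5,6], [5,7], [6,7]
  2-simplices (14): [1,2,5], [1,2,7], [1,3,4], [1,3,6], [1,4,5], [1,6,7], [2,3,4], [2,3,7], [2,4,6], [2,5,6], [3,5,6], [3,5,7], [4,5,7], [4,6,7]

giving chain groups C_0 ≅ Z^7, C_1 ≅ Z^21, C_2 ≅ Z^14.

The boundary map ∂_1: C_1 → C_0 sends each edge [p,q] (with p < q) to q − p. For instance
  ∂[5,7] = [7] − [5].
The resulting 7×21 matrix has rank 6, and its Smith normal form has invariant factors (1,1,1,1,1,1).

The boundary map ∂_2: C_2 → C_1 acts by ∂[p,q,r] = [q,r] − [p,r] + [p,q]. For instance
  ∂[4,5,7] = [5,7] − [4,7] + [4,5],
  ∂[3,5,6] = [5,6] − [3,6] + [3,5].
As a 21×14 matrix over Z this has rank 13, with invariant factors (1,1,1,1,1,1,1,1,1,1,1,1,1).

From H_k ≅ ker(∂_k) / im(∂_{k+1}) we obtain:

  H_2: rank ker ∂_2 − rank ∂_3 = (14 − 13) − 0 = 1, and there is no ∂_3, so H_2 = Z.

(K is a triangulation of the torus T^2.)

H_2 ≅ Z.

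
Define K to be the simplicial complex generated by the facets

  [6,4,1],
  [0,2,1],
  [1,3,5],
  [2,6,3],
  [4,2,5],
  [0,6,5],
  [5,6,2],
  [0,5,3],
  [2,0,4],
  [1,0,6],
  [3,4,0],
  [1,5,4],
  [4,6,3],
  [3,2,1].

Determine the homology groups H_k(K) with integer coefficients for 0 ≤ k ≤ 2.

K has 7 vertices, 21 edges, 14 triangles.
rank ∂_0 = 0, rank ∂_1 = 6 ⇒ b_0 = 7 − 0 − 6 = 1; all invariant factors of ∂_1 are 1 so no torsion. So H_0 ≅ Z.
rank ∂_1 = 6, rank ∂_2 = 13 ⇒ b_1 = 21 − 6 − 13 = 2; all invariant factors of ∂_2 are 1 so no torsion. So H_1 ≅ Z^2.
rank ∂_2 = 13, rank ∂_3 = 0 ⇒ b_2 = 14 − 13 − 0 = 1. So H_2 ≅ Z.

H_0 = Z,  H_1 = Z^2,  H_2 = Z.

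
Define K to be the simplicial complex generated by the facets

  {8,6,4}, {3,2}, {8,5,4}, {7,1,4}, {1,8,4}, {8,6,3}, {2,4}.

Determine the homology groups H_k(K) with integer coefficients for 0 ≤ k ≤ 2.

H_0 ≅ Z,  H_1 ≅ Z,  H_2 = 0.

K has 8 vertices, 13 edges, 5 triangles.
rank ∂_0 = 0, rank ∂_1 = 7 ⇒ b_0 = 8 − 0 − 7 = 1; all invariant factors of ∂_1 are 1 so no torsion. So H_0 ≅ Z.
rank ∂_1 = 7, rank ∂_2 = 5 ⇒ b_1 = 13 − 7 − 5 = 1; all invariant factors of ∂_2 are 1 so no torsion. So H_1 ≅ Z.
rank ∂_2 = 5, rank ∂_3 = 0 ⇒ b_2 = 5 − 5 − 0 = 0. So H_2 ≅ 0.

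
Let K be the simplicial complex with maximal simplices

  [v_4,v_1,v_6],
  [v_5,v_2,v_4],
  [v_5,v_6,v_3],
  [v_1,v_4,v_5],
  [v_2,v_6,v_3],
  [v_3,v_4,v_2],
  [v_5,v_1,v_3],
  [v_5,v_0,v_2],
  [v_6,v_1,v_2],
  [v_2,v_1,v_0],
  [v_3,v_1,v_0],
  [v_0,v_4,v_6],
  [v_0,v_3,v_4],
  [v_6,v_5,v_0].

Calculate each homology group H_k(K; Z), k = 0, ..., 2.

K has 7 vertices, 21 edges, 14 triangles.
rank ∂_0 = 0, rank ∂_1 = 6 ⇒ b_0 = 7 − 0 − 6 = 1; all invariant factors of ∂_1 are 1 so no torsion. So H_0 = Z.
rank ∂_1 = 6, rank ∂_2 = 13 ⇒ b_1 = 21 − 6 − 13 = 2; all invariant factors of ∂_2 are 1 so no torsion. So H_1 = Z^2.
rank ∂_2 = 13, rank ∂_3 = 0 ⇒ b_2 = 14 − 13 − 0 = 1. So H_2 = Z.

H_0 ≅ Z,  H_1 ≅ Z^2,  H_2 ≅ Z.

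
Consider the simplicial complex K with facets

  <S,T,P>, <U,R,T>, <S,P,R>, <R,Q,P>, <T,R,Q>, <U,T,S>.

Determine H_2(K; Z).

K has 6 vertices, 12 edges, 6 triangles.
rank ∂_2 = 6, rank ∂_3 = 0 ⇒ b_2 = 6 − 6 − 0 = 0. So H_2 = 0.

H_2 = 0.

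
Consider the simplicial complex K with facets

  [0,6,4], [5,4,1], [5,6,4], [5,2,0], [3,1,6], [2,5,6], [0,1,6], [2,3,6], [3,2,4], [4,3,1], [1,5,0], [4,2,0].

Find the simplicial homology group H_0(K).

Take the total order 0 < 1 < 2 < 3 < 4 < 5 < 6 on the vertex set. Then K (dimension 2) consists of the simplices:

  0-simplices (7): [0], [1], [2], [3], [4], [5], [6]
  1-simplices (18): [0,1], [0,2], [0,4], [0,5], [0,6], [1,3], [1,4], [1,5], [1,6], [2,3], [2,4], [2,5], [2,6], [3,4], [3,6], [4,5], [4,6], [5,6]
  2-simplices (12): [0,1,5], [0,1,6], [0,2,4], [0,2,5], [0,4,6], [1,3,4], [1,3,6], [1,4,5], [2,3,4], [2,3,6], [2,5,6], [4,5,6]

so the chain groups are C_0 ≅ Z^7, C_1 ≅ Z^18, C_2 ≅ Z^12.

The boundary map ∂_1: C_1 → C_0 maps an edge to its endpoints' difference, ∂[p,q] = q − p.
The resulting 7×18 matrix has rank 6, and its Smith normal form has invariant factors (1,1,1,1,1,1).

Boundary ∂_2: C_2 → C_1 maps a triangle to the signed sum of its edges. For instance
  ∂[2,3,6] = [3,6] − [2,6] + [2,3],
  ∂[0,4,6] = [4,6] − [0,6] + [0,4].
The resulting 18×12 matrix has rank 12, and its Smith normal form has invariant factors (1,1,1,1,1,1,1,1,1,1,1,2).

Now H_k = ker ∂_k / im ∂_{k+1}, so:

  H_0: rank C_0 − rank ∂_1 = 7 − 6 = 1, and the invariant factors of ∂_1 are all 1, so H_0 ≅ Z.

(K is a triangulation of the real projective plane RP^2.)

H_0 ≅ Z.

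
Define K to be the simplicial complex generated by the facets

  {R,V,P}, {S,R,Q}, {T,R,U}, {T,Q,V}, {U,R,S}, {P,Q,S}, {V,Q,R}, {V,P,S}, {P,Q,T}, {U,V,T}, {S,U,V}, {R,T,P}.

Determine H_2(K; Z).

H_2 ≅ 0.

Order the vertices as P < Q < R < S < T < U < V. Listing each simplex with vertices in this order, K has dimension 2 with simplices:

  0-simplices (7): P, Q, R, S, T, U, V
  1-simplices (18): PQ, PR, PS, PT, PV, QR, QS, QT, QV, RS, RT, RU, RV, SU, SV, TU, TV, UV
  2-simplices (12): PQS, PQT, PRT, PRV, PSV, QRS, QRV, QTV, RSU, RTU, SUV, TUV

giving chain groups C_0 ≅ Z^7, C_1 ≅ Z^18, C_2 ≅ Z^12.

∂_1: C_1 → C_0 sends each edge [p,q] (with p < q) to q − p. For instance
  ∂SU = U − S.
This gives a 7×18 integer matrix of rank 6; reducing to Smith normal form yields diagonal entries (1,1,1,1,1,1).

∂_2: C_2 → C_1 sends each 2-simplex [p,q,r] to [q,r] − [p,r] + [p,q]. For instance
  ∂PQT = QT − PT + PQ,
  ∂SUV = UV − SV + SU.
This gives a 18×12 integer matrix of rank 12; reducing to Smith normal form yields diagonal entries (1,1,1,1,1,1,1,1,1,1,1,2).

Reading off H_k = ker ∂_k / im ∂_{k+1}:

  H_2: rank ker ∂_2 − rank ∂_3 = (12 − 12) − 0 = 0, and there is no ∂_3, so H_2 ≅ 0.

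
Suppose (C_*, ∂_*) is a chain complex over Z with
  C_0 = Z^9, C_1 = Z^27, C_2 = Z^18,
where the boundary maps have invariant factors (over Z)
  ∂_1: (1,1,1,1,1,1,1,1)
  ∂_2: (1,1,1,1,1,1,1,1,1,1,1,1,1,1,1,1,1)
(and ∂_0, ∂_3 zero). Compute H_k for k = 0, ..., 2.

H_0: b_0 = 9 − 0 − 8 = 1; torsion from ∂_1 factors > 1: none. So H_0 ≅ Z.
H_1: b_1 = 27 − 8 − 17 = 2; torsion from ∂_2 factors > 1: none. So H_1 ≅ Z^2.
H_2: b_2 = 18 − 17 − 0 = 1; torsion from ∂_3 factors > 1: none. So H_2 ≅ Z.

H_0 ≅ Z,  H_1 ≅ Z^2,  H_2 ≅ Z.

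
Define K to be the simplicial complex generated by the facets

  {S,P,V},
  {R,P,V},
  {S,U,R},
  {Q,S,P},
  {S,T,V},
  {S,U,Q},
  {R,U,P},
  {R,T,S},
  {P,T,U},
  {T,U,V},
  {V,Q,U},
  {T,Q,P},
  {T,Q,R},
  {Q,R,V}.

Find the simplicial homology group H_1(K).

Fix the vertex order P < Q < R < S < T < U < V and write every simplex with vertices in increasing order. Then dim K = 2 and the simplices of K are:

  0-simplices (7): P, Q, R, S, T, U, V
  1-simplices (21): PQ, PR, PS, PT, PU, PV, QR, QS, QT, QU, QV, RS, RT, RU, RV, ST, SU, SV, TU, TV, UV
  2-simplices (14): PQS, PQT, PRU, PRV, PSV, PTU, QRT, QRV, QSU, QUV, RST, RSU, STV, TUV

so the chain groups are C_0 ≅ Z^7, C_1 ≅ Z^21, C_2 ≅ Z^14.

Boundary ∂_1: C_1 → C_0 sends each edge [p,q] (with p < q) to q − p. For instance
  ∂RV = V − R.
The 7×21 boundary matrix has rank 6 and Smith normal form diag(1,1,1,1,1,1).

Boundary ∂_2: C_2 → C_1 acts by ∂[p,q,r] = [q,r] − [p,r] + [p,q]. For instance
  ∂TUV = UV − TV + TU,
  ∂PRV = RV − PV + PR.
As a 21×14 matrix over Z this has rank 13, with invariant factors (1,1,1,1,1,1,1,1,1,1,1,1,1).

Computing H_k = (kernel of ∂_k) / (image of ∂_{k+1}):

  H_1: rank ker ∂_1 − rank ∂_2 = (21 − 6) − 13 = 2, and the invariant factors of ∂_2 are all 1, so H_1 = Z^2.

H_1 = Z^2.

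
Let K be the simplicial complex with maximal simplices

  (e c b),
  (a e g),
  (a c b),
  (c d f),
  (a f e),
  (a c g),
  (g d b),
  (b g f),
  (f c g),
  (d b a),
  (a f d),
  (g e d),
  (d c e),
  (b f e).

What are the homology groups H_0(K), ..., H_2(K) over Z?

H_0 ≅ Z,  H_1 ≅ Z^2,  H_2 ≅ Z.

We work with the vertex ordering a < b < c < d < e < f < g. The simplices of K, each written with vertices in increasing order, are:

  0-simplices (7): a, b, c, d, e, f, g
  1-simplices (21): ab, ac, ad, ae, af, ag, bc, bd, be, bf, bg, cd, ce, cf, cg, de, df, dg, ef, eg, fg
  2-simplices (14): abc, abd, acg, adf, aef, aeg, bce, bdg, bef, bfg, cde, cdf, cfg, deg

so the chain groups are C_0 ≅ Z^7, C_1 ≅ Z^21, C_2 ≅ Z^14.

∂_1: C_1 → C_0 sends each edge [p,q] (with p < q) to q − p. For instance
  ∂de = e − d.
The resulting 7×21 matrix has rank 6, and its Smith normal form has invariant factors (1,1,1,1,1,1).

Boundary ∂_2: C_2 → C_1 acts by ∂[p,q,r] = [q,r] − [p,r] + [p,q]. For instance
  ∂aeg = eg − ag + ae,
  ∂bfg = fg − bg + bf.
The 21×14 boundary matrix has rank 13 and Smith normal form diag(1,1,1,1,1,1,1,1,1,1,1,1,1).

From H_k ≅ ker(∂_k) / im(∂_{k+1}) we obtain:

  H_0: rank C_0 − rank ∂_1 = 7 − 6 = 1, and the invariant factors of ∂_1 are all 1, so H_0 ≅ Z.
  H_1: rank ker ∂_1 − rank ∂_2 = (21 − 6) − 13 = 2, and the invariant factors of ∂_2 are all 1, so H_1 ≅ Z^2.
  H_2: rank ker ∂_2 − rank ∂_3 = (14 − 13) − 0 = 1, and there is no ∂_3, so H_2 ≅ Z.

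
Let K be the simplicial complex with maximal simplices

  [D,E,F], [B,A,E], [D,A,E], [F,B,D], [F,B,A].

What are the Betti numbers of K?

Order the vertices as A < B < D < E < F. Listing each simplex with vertices in this order, K has dimension 2 with simplices:

  0-simplices (5): A, B, D, E, F
  1-simplices (10): AB, AD, AE, AF, BD, BE, BF, DE, DF, EF
  2-simplices (5): ABE, ABF, ADE, BDF, DEF

giving chain groups C_0 ≅ Z^5, C_1 ≅ Z^10, C_2 ≅ Z^5.

∂_1: C_1 → C_0 is given by ∂[p,q] = [q] − [p]. For instance
  ∂AD = D − A.
This gives a 5×10 integer matrix of rank 4; reducing to Smith normal form yields diagonal entries (1,1,1,1).

Boundary ∂_2: C_2 → C_1 acts by ∂[p,q,r] = [q,r] − [p,r] + [p,q]. For instance
  ∂ADE = DE − AE + AD,
  ∂ABE = BE − AE + AB.
This gives a 10×5 integer matrix of rank 5; reducing to Smith normal form yields diagonal entries (1,1,1,1,1).

Reading off H_k = ker ∂_k / im ∂_{k+1}:

  H_0: rank C_0 − rank ∂_1 = 5 − 4 = 1, and the invariant factors of ∂_1 are all 1, so H_0 = Z.
  H_1: rank ker ∂_1 − rank ∂_2 = (10 − 4) − 5 = 1, and the invariant factors of ∂_2 are all 1, so H_1 = Z.
  H_2: rank ker ∂_2 − rank ∂_3 = (5 − 5) − 0 = 0, and there is no ∂_3, so H_2 = 0.

(K is a triangulation of the Möbius band.)

Hence the Betti numbers are b_0 = 1, b_1 = 1, b_2 = 0.

b_0 = 1, b_1 = 1, b_2 = 0.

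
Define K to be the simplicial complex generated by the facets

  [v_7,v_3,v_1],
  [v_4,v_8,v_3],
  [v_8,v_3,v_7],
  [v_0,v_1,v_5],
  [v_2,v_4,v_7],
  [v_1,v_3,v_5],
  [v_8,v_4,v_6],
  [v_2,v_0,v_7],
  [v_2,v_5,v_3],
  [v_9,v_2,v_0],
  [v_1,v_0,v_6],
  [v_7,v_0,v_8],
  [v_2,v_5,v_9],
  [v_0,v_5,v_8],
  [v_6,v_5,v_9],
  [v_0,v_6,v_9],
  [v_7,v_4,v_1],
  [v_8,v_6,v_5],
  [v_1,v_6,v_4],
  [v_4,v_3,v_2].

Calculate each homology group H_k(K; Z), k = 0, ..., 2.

We work with the vertex ordering v_0 < v_1 < v_2 < v_3 < v_4 < v_5 < v_6 < v_7 < v_8 < v_9. The simplices of K, each written with vertices in increasing order, are:

  0-simplices (10): [v_0], [v_1], [v_2], [v_3], [v_4], [v_5], [v_6], [v_7], [v_8], [v_9]
  1-simplices (30): (30 of them)
  2-simplices (20): (20 of them)

so the chain groups are C_0 ≅ Z^10, C_1 ≅ Z^30, C_2 ≅ Z^20.

Boundary ∂_1: C_1 → C_0 sends each edge [p,q] (with p < q) to q − p.
As a 10×30 matrix over Z this has rank 9, with invariant factors (1,1,1,1,1,1,1,1,1).

Boundary ∂_2: C_2 → C_1 maps a triangle to the signed sum of its edges. For instance
  ∂[v_5,v_6,v_8] = [v_6,v_8] − [v_5,v_8] + [v_5,v_6],
  ∂[v_0,v_7,v_8] = [v_7,v_8] − [v_0,v_8] + [v_0,v_7].
As a 30×20 matrix over Z this has rank 20, with invariant factors (1,1,1,1,1,1,1,1,1,1,1,1,1,1,1,1,1,1,1,2).

Computing H_k = (kernel of ∂_k) / (image of ∂_{k+1}):

  H_0: rank C_0 − rank ∂_1 = 10 − 9 = 1, and the invariant factors of ∂_1 are all 1, so H_0 ≅ Z.
  H_1: rank ker ∂_1 − rank ∂_2 = (30 − 9) − 20 = 1, and ∂_2 has invariant factor 2 > 1, so H_1 ≅ Z ⊕ Z_2.
  H_2: rank ker ∂_2 − rank ∂_3 = (20 − 20) − 0 = 0, and there is no ∂_3, so H_2 ≅ 0.

H_0 = Z,  H_1 = Z ⊕ Z_2,  H_2 = 0.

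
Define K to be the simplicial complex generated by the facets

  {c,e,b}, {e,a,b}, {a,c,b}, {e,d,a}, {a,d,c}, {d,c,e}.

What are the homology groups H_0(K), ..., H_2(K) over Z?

H_0 = Z,  H_1 = 0,  H_2 = Z.

Fix the vertex order a < b < c < d < e and write every simplex with vertices in increasing order. Then dim K = 2 and the simplices of K are:

  0-simplices (5): a, b, c, d, e
  1-simplices (9): ab, ac, ad, ae, bc, be, cd, ce, de
  2-simplices (6): abc, abe, acd, ade, bce, cde

so the chain groups are C_0 ≅ Z^5, C_1 ≅ Z^9, C_2 ≅ Z^6.

The boundary map ∂_1: C_1 → C_0 is given by ∂[p,q] = [q] − [p].
The resulting 5×9 matrix has rank 4, and its Smith normal form has invariant factors (1,1,1,1).

The boundary map ∂_2: C_2 → C_1 acts by ∂[p,q,r] = [q,r] − [p,r] + [p,q]. For instance
  ∂cde = de − ce + cd,
  ∂acd = cd − ad + ac.
This gives a 9×6 integer matrix of rank 5; reducing to Smith normal form yields diagonal entries (1,1,1,1,1).

From H_k ≅ ker(∂_k) / im(∂_{k+1}) we obtain:

  H_0: rank C_0 − rank ∂_1 = 5 − 4 = 1, and the invariant factors of ∂_1 are all 1, so H_0 = Z.
  H_1: rank ker ∂_1 − rank ∂_2 = (9 − 4) − 5 = 0, and the invariant factors of ∂_2 are all 1, so H_1 = 0.
  H_2: rank ker ∂_2 − rank ∂_3 = (6 − 5) − 0 = 1, and there is no ∂_3, so H_2 = Z.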